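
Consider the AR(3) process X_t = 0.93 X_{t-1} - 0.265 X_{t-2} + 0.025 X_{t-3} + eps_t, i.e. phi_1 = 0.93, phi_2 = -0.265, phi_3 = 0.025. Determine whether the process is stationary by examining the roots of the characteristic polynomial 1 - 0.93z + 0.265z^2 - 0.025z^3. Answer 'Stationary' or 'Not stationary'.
\text{Stationary}

The AR(p) characteristic polynomial is P(z) = 1 - 0.93z + 0.265z^2 - 0.025z^3.
Stationarity requires all roots to lie outside the unit circle, i.e. |z| > 1 for every root.
Degree 3: look for a simple real root z0 first, then factor out (1 - z/z0) and solve the remaining quadratic.
Testing z0 = 2: P(2) = 1 + (-0.93)(2) + (0.265)(2)^2 + (-0.025)(2)^3
  = 1 + (-1.86) + (1.06) + (-0.2) = 0.  So z_0 = 2 is a root, |z_0| = 2.
Divide out the factor (1 - 0.5 z) = (1 - z/z0) (since 1/z0 = 0.5):
  P(z) = (1 - 0.5 z)(1 + (-0.43) z + (0.05) z^2)
  [check: z-coef -0.43 - (0.5) = -0.93; z^2-coef 0.05 - (0.5)(-0.43) = 0.265; z^3-coef -(0.5)(0.05) = -0.025.]
Remaining roots from the quadratic factor 1 + (-0.43) z + (0.05) z^2:
  Set 1 + (-0.43) z + (0.05) z^2 = 0, i.e. a z^2 + b z + c = 0 with a = 0.05, b = -0.43, c = 1.
  Discriminant D = b^2 - 4ac = (-0.43)^2 - 4*(0.05)*1 = 0.1849 - (0.2) = -0.0151.
  D < 0, so the roots are the complex-conjugate pair z = (-b +/- i sqrt(-D)) / (2a) = 4.3 +/- 1.2288i.
  For a conjugate pair |z|^2 = z * conj(z) = (product of roots) = c/a = 1/(0.05) = 20, so |z| = sqrt(20) = 4.4721 for both roots.
Moduli of all roots: 2.0000, 4.4721, 4.4721.
All moduli strictly greater than 1? Yes.
Verdict: Stationary.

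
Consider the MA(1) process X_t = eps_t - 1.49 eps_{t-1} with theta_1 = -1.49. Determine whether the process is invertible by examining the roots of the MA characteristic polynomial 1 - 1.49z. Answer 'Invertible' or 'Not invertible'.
\text{Not invertible}

The MA(q) characteristic polynomial is P(z) = 1 - 1.49z.
Invertibility requires all roots to lie outside the unit circle, i.e. |z| > 1 for every root.
This is linear in z: 1 + (-1.49) z = 0  =>  z = -1/(-1.49) = 0.671141,  |z| = 0.671141.
Moduli of all roots: 0.6711.
All moduli strictly greater than 1? No.
Verdict: Not invertible.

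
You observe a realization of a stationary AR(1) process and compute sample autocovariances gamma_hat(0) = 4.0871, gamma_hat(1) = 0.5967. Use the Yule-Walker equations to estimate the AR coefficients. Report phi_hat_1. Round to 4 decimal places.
\hat\phi_{1} = 0.1460

The Yule-Walker equations for an AR(p) process read, in matrix form,
  Gamma_p phi = r_p,   with   (Gamma_p)_{ij} = gamma(|i - j|),
                       (r_p)_i = gamma(i),   i,j = 1..p.
Substitute the sample gammas (Toeplitz matrix and right-hand side of size 1):
  Gamma_p = [[4.0871]]
  r_p     = [0.5967]
With p = 1 this is the single equation gamma(0) phi_1 = gamma(1):
  phi_hat_1 = gamma(1) / gamma(0) = 0.5967 / 4.0871 = 0.1460.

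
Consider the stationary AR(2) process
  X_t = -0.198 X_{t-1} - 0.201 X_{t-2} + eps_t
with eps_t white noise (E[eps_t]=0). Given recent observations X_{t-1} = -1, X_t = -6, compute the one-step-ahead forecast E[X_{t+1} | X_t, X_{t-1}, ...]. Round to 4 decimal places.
E[X_{t+1} \mid \mathcal F_t] = 1.3890

For an AR(p) model X_t = c + sum_i phi_i X_{t-i} + eps_t, the
one-step-ahead conditional mean is
  E[X_{t+1} | X_t, ...] = c + sum_i phi_i X_{t+1-i}.
Substitute known values:
  E[X_{t+1} | ...] = (-0.198) * (-6) + (-0.201) * (-1)
                   = 1.3890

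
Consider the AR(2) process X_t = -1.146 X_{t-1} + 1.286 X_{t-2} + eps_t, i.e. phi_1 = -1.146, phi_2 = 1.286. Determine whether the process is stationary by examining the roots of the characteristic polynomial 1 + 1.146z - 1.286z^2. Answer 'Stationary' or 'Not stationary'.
\text{Not stationary}

The AR(p) characteristic polynomial is P(z) = 1 + 1.146z - 1.286z^2.
Stationarity requires all roots to lie outside the unit circle, i.e. |z| > 1 for every root.
Set 1 + (1.146) z + (-1.286) z^2 = 0, i.e. a z^2 + b z + c = 0 with a = -1.286, b = 1.146, c = 1.
Discriminant D = b^2 - 4ac = (1.146)^2 - 4*(-1.286)*1 = 1.313316 - (-5.144) = 6.457316.
D >= 0, so the roots are real: z = (-b +/- sqrt(D)) / (2a) = (-1.146 +/- 2.541125) / (-2.572).
  z_1 = (-1.146 + 2.541125) / (-2.572) = -0.5424,   |z_1| = 0.5424.
  z_2 = (-1.146 - 2.541125) / (-2.572) = 1.4336,   |z_2| = 1.4336.
Moduli of all roots: 0.5424, 1.4336.
All moduli strictly greater than 1? No.
Verdict: Not stationary.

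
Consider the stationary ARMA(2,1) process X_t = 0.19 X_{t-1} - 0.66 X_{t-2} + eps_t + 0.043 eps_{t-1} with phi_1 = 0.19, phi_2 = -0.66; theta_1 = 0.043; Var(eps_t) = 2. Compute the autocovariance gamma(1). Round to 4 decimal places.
\gamma(1) = 0.4676

Multiply the model equation by X_{t-k} and take expectations. With theta_0 = psi_0 = 1 and psi_j the MA(infinity) weights, this gives
  gamma(k) - sum_i phi_i gamma(k-i) = c_k,
  c_k = sigma^2 * sum_{j=k..q} theta_j psi_{j-k}   (c_k = 0 for k > q),
using gamma(-m) = gamma(m).
psi-weights needed (psi_j = theta_j + sum_i phi_i psi_{j-i}):
  psi_1 = theta_1 + phi_1 = 0.043 + (0.19) = 0.233
Right-hand sides:
  c_0 = sigma^2 (1 + theta_1 psi_1) = 2 * (1 + (0.043)(0.233)) = 2 * 1.010019 = 2.020038
  c_1 = sigma^2 theta_1 = 2 * (0.043) = 0.086
  c_2 = 0
Equations for k = 0, 1, 2 (AR order 2, c_2 = 0):
  (E0) gamma(0) = phi_1 gamma(1) + phi_2 gamma(2) + c_0
  (E1) gamma(1) = phi_1 gamma(0) + phi_2 gamma(1) + c_1
  (E2) gamma(2) = phi_1 gamma(1) + phi_2 gamma(0)
From (E1): gamma(1) = A gamma(0) + B with
  A = phi_1 / (1 - phi_2) = 0.19 / 1.66 = 0.114458,   B = c_1 / (1 - phi_2) = 0.086 / 1.66 = 0.051807.
Insert (E2) into (E0): gamma(0) (1 - phi_2^2) = phi_1 (1 + phi_2) gamma(1) + c_0.
  phi_1 (1 + phi_2) = (0.19)(0.34) = 0.0646,   1 - phi_2^2 = 0.5644.
Replace gamma(1) by A gamma(0) + B and collect gamma(0):
  gamma(0) [0.5644 - (0.0646)(0.114458)] = (0.0646)(0.051807) + 2.020038
  gamma(0) * 0.557006 = 2.023385
  gamma(0) = 2.023385 / 0.557006 = 3.632608.
  gamma(1) = A gamma(0) + B = (0.114458)(3.632608) + (0.051807) = 0.467588.
Therefore gamma(1) = 0.4676 (to 4 decimal places).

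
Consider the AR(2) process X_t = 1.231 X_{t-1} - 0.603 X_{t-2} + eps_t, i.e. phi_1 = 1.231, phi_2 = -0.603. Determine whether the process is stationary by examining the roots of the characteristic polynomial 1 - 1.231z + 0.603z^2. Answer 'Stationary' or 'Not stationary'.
\text{Stationary}

The AR(p) characteristic polynomial is P(z) = 1 - 1.231z + 0.603z^2.
Stationarity requires all roots to lie outside the unit circle, i.e. |z| > 1 for every root.
Set 1 + (-1.231) z + (0.603) z^2 = 0, i.e. a z^2 + b z + c = 0 with a = 0.603, b = -1.231, c = 1.
Discriminant D = b^2 - 4ac = (-1.231)^2 - 4*(0.603)*1 = 1.515361 - (2.412) = -0.896639.
D < 0, so the roots are the complex-conjugate pair z = (-b +/- i sqrt(-D)) / (2a) = 1.0207 +/- 0.7852i.
For a conjugate pair |z|^2 = z * conj(z) = (product of roots) = c/a = 1/(0.603) = 1.658375, so |z| = sqrt(1.658375) = 1.2878 for both roots.
Moduli of all roots: 1.2878, 1.2878.
All moduli strictly greater than 1? Yes.
Verdict: Stationary.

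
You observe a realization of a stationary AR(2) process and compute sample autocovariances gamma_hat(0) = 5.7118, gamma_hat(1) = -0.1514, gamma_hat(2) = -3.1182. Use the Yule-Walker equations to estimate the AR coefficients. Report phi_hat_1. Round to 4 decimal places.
\hat\phi_{1} = -0.0410

The Yule-Walker equations for an AR(p) process read, in matrix form,
  Gamma_p phi = r_p,   with   (Gamma_p)_{ij} = gamma(|i - j|),
                       (r_p)_i = gamma(i),   i,j = 1..p.
Substitute the sample gammas (Toeplitz matrix and right-hand side of size 2):
  Gamma_p = [[5.7118, -0.1514], [-0.1514, 5.7118]]
  r_p     = [-0.1514, -3.1182]
Written out:
  5.7118 phi_1 - 0.1514 phi_2 = -0.1514
  -0.1514 phi_1 + 5.7118 phi_2 = -3.1182
Solve by Cramer's rule:
  det = gamma(0)^2 - gamma(1)^2 = (5.7118)^2 - (-0.1514)^2 = 32.62465924 - 0.02292196 = 32.60173728
  phi_hat_1 = [gamma(1) gamma(0) - gamma(1) gamma(2)] / det = [(-0.1514)(5.7118) - (-0.1514)(-3.1182)] / 32.60173728 = -1.336862 / 32.60173728 = -0.041
  phi_hat_2 = [gamma(0) gamma(2) - gamma(1)^2] / det = [(5.7118)(-3.1182) - (-0.1514)^2] / 32.60173728 = -17.83345672 / 32.60173728 = -0.547
So phi_hat = [-0.0410, -0.5470].
Therefore phi_hat_1 = -0.0410.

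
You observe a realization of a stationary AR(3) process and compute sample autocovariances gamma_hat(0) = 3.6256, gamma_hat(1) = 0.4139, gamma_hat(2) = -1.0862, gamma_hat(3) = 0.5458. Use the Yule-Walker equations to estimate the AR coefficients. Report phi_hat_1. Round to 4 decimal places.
\hat\phi_{1} = 0.2330

The Yule-Walker equations for an AR(p) process read, in matrix form,
  Gamma_p phi = r_p,   with   (Gamma_p)_{ij} = gamma(|i - j|),
                       (r_p)_i = gamma(i),   i,j = 1..p.
Substitute the sample gammas (Toeplitz matrix and right-hand side of size 3):
  Gamma_p = [[3.6256, 0.4139, -1.0862], [0.4139, 3.6256, 0.4139], [-1.0862, 0.4139, 3.6256]]
  r_p     = [0.4139, -1.0862, 0.5458]
Written out (R1..R3):
  (R1) 3.6256 phi_1 + 0.4139 phi_2 - 1.0862 phi_3 = 0.4139
  (R2) 0.4139 phi_1 + 3.6256 phi_2 + 0.4139 phi_3 = -1.0862
  (R3) -1.0862 phi_1 + 0.4139 phi_2 + 3.6256 phi_3 = 0.5458
Gaussian elimination:
  R2 <- R2 - (0.4139/3.6256) R1 = R2 - (0.11416) R1:  3.578349 phi_2 + 0.537901 phi_3 = -1.133451
  R3 <- R3 - (-1.0862/3.6256) R1 = R3 - (-0.299592) R1:  0.537901 phi_2 + 3.300183 phi_3 = 0.669801
  R3 <- R3 - (0.537901/3.578349) R2 = R3 - (0.150321) R2:  3.219326 phi_3 = 0.840183
Back-substitution:
  phi_hat_3 = 0.840183 / 3.219326 = 0.260981
  phi_hat_2 = (-1.133451 - (0.537901)(0.260981)) / 3.578349 = -0.355983
  phi_hat_1 = (0.4139 - (0.4139)(-0.355983) - (-1.0862)(0.260981)) / 3.6256 = 0.232987
So phi_hat = [0.2330, -0.3560, 0.2610].
Therefore phi_hat_1 = 0.2330.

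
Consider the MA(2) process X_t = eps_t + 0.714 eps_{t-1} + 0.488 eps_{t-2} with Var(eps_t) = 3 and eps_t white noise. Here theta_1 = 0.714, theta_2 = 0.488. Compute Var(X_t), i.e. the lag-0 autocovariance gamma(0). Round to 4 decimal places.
\gamma(0) = 5.2438

For an MA(q) process X_t = eps_t + sum_i theta_i eps_{t-i} with
Var(eps_t) = sigma^2, the variance is
  gamma(0) = sigma^2 * (1 + sum_i theta_i^2).
  sum_i theta_i^2 = (0.714)^2 + (0.488)^2 = 0.509796 + 0.238144 = 0.74794.
  gamma(0) = 3 * (1 + 0.74794) = 3 * 1.74794 = 5.24382, which rounds to 5.2438.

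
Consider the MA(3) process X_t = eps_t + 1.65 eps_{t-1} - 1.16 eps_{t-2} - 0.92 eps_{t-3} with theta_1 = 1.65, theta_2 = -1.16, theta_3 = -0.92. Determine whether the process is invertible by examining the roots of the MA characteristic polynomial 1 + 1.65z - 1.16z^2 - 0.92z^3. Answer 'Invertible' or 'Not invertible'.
\text{Not invertible}

The MA(q) characteristic polynomial is P(z) = 1 + 1.65z - 1.16z^2 - 0.92z^3.
Invertibility requires all roots to lie outside the unit circle, i.e. |z| > 1 for every root.
Degree 3: look for a simple real root z0 first, then factor out (1 - z/z0) and solve the remaining quadratic.
Testing z0 = -0.5: P(-0.5) = 1 + (1.65)(-0.5) + (-1.16)(-0.5)^2 + (-0.92)(-0.5)^3
  = 1 + (-0.825) + (-0.29) + (0.115) = 0.  So z_0 = -0.5 is a root, |z_0| = 0.5.
Divide out the factor (1 + 2 z) = (1 - z/z0) (since 1/z0 = -2):
  P(z) = (1 + 2 z)(1 + (-0.35) z + (-0.46) z^2)
  [check: z-coef -0.35 - (-2) = 1.65; z^2-coef -0.46 - (-2)(-0.35) = -1.16; z^3-coef -(-2)(-0.46) = -0.92.]
Remaining roots from the quadratic factor 1 + (-0.35) z + (-0.46) z^2:
  Set 1 + (-0.35) z + (-0.46) z^2 = 0, i.e. a z^2 + b z + c = 0 with a = -0.46, b = -0.35, c = 1.
  Discriminant D = b^2 - 4ac = (-0.35)^2 - 4*(-0.46)*1 = 0.1225 - (-1.84) = 1.9625.
  D >= 0, so the roots are real: z = (-b +/- sqrt(D)) / (2a) = (0.35 +/- 1.400893) / (-0.92).
    z_1 = (0.35 + 1.400893) / (-0.92) = -1.9031,   |z_1| = 1.9031.
    z_2 = (0.35 - 1.400893) / (-0.92) = 1.1423,   |z_2| = 1.1423.
Moduli of all roots: 0.5000, 1.9031, 1.1423.
All moduli strictly greater than 1? No.
Verdict: Not invertible.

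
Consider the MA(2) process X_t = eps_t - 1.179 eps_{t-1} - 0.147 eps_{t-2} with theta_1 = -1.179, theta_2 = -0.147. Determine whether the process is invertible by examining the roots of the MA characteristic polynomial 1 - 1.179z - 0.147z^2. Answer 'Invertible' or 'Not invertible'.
\text{Not invertible}

The MA(q) characteristic polynomial is P(z) = 1 - 1.179z - 0.147z^2.
Invertibility requires all roots to lie outside the unit circle, i.e. |z| > 1 for every root.
Set 1 + (-1.179) z + (-0.147) z^2 = 0, i.e. a z^2 + b z + c = 0 with a = -0.147, b = -1.179, c = 1.
Discriminant D = b^2 - 4ac = (-1.179)^2 - 4*(-0.147)*1 = 1.390041 - (-0.588) = 1.978041.
D >= 0, so the roots are real: z = (-b +/- sqrt(D)) / (2a) = (1.179 +/- 1.406428) / (-0.294).
  z_1 = (1.179 + 1.406428) / (-0.294) = -8.794,   |z_1| = 8.794.
  z_2 = (1.179 - 1.406428) / (-0.294) = 0.7736,   |z_2| = 0.7736.
Moduli of all roots: 8.7940, 0.7736.
All moduli strictly greater than 1? No.
Verdict: Not invertible.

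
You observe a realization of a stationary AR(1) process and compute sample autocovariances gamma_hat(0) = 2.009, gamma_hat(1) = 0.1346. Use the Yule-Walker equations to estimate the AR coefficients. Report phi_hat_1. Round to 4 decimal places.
\hat\phi_{1} = 0.0670

The Yule-Walker equations for an AR(p) process read, in matrix form,
  Gamma_p phi = r_p,   with   (Gamma_p)_{ij} = gamma(|i - j|),
                       (r_p)_i = gamma(i),   i,j = 1..p.
Substitute the sample gammas (Toeplitz matrix and right-hand side of size 1):
  Gamma_p = [[2.009]]
  r_p     = [0.1346]
With p = 1 this is the single equation gamma(0) phi_1 = gamma(1):
  phi_hat_1 = gamma(1) / gamma(0) = 0.1346 / 2.009 = 0.0670.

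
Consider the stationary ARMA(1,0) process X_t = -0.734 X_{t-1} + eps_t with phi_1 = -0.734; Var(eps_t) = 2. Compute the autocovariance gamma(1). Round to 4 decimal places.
\gamma(1) = -3.1827

Multiply the model equation by X_{t-k} and take expectations. With theta_0 = psi_0 = 1 and psi_j the MA(infinity) weights, this gives
  gamma(k) - sum_i phi_i gamma(k-i) = c_k,
  c_k = sigma^2 * sum_{j=k..q} theta_j psi_{j-k}   (c_k = 0 for k > q),
using gamma(-m) = gamma(m).
Pure AR (q = 0): c_0 = sigma^2 = 2, c_k = 0 for k >= 1.
Equations for k = 0 and k = 1 (AR order 1):
  gamma(0) = phi_1 gamma(1) + c_0
  gamma(1) = phi_1 gamma(0) + c_1
Substituting the second into the first: gamma(0) (1 - phi_1^2) = c_0 + phi_1 c_1, so
  gamma(0) = c_0 / (1 - phi_1^2) = 2 / (1 - (-0.734)^2) = 2 / 0.461244 = 4.3361.
  gamma(1) = phi_1 gamma(0) = (-0.734)(4.3361) = -3.182697.
Therefore gamma(1) = -3.1827 (to 4 decimal places).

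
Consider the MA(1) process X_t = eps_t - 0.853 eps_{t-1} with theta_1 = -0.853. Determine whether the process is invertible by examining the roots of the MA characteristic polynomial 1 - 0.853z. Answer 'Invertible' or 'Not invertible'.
\text{Invertible}

The MA(q) characteristic polynomial is P(z) = 1 - 0.853z.
Invertibility requires all roots to lie outside the unit circle, i.e. |z| > 1 for every root.
This is linear in z: 1 + (-0.853) z = 0  =>  z = -1/(-0.853) = 1.172333,  |z| = 1.172333.
Moduli of all roots: 1.1723.
All moduli strictly greater than 1? Yes.
Verdict: Invertible.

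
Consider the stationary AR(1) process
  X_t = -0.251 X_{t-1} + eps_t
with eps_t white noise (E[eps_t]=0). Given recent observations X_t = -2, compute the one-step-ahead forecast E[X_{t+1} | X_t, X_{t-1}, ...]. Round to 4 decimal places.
E[X_{t+1} \mid \mathcal F_t] = 0.5020

For an AR(p) model X_t = c + sum_i phi_i X_{t-i} + eps_t, the
one-step-ahead conditional mean is
  E[X_{t+1} | X_t, ...] = c + sum_i phi_i X_{t+1-i}.
Substitute known values:
  E[X_{t+1} | ...] = (-0.251) * (-2)
                   = 0.5020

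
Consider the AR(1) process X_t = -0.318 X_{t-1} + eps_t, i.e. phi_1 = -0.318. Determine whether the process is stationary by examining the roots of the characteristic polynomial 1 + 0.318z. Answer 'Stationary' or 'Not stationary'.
\text{Stationary}

The AR(p) characteristic polynomial is P(z) = 1 + 0.318z.
Stationarity requires all roots to lie outside the unit circle, i.e. |z| > 1 for every root.
This is linear in z: 1 + (0.318) z = 0  =>  z = -1/(0.318) = -3.144654,  |z| = 3.144654.
Moduli of all roots: 3.1447.
All moduli strictly greater than 1? Yes.
Verdict: Stationary.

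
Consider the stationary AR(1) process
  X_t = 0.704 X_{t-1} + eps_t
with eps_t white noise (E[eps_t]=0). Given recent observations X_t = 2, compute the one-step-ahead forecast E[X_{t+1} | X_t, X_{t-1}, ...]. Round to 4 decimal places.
E[X_{t+1} \mid \mathcal F_t] = 1.4080

For an AR(p) model X_t = c + sum_i phi_i X_{t-i} + eps_t, the
one-step-ahead conditional mean is
  E[X_{t+1} | X_t, ...] = c + sum_i phi_i X_{t+1-i}.
Substitute known values:
  E[X_{t+1} | ...] = (0.704) * (2)
                   = 1.4080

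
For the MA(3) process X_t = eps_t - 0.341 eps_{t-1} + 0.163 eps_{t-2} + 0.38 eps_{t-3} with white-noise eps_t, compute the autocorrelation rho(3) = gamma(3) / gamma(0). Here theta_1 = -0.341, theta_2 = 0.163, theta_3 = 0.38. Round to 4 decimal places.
\rho(3) = 0.2952

For an MA(q) process with theta_0 = 1, the autocovariance is
  gamma(k) = sigma^2 * sum_{i=0..q-k} theta_i * theta_{i+k},
and rho(k) = gamma(k) / gamma(0). Sigma^2 cancels.
  numerator   = (1)*(0.38) = 0.38.
  denominator = (1)^2 + (-0.341)^2 + (0.163)^2 + (0.38)^2 = 1.28725.
  rho(3) = 0.38 / 1.28725 = 0.2952.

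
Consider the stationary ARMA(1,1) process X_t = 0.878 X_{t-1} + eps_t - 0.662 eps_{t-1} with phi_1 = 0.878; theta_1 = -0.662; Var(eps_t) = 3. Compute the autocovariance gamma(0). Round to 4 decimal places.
\gamma(0) = 3.6109

Multiply the model equation by X_{t-k} and take expectations. With theta_0 = psi_0 = 1 and psi_j the MA(infinity) weights, this gives
  gamma(k) - sum_i phi_i gamma(k-i) = c_k,
  c_k = sigma^2 * sum_{j=k..q} theta_j psi_{j-k}   (c_k = 0 for k > q),
using gamma(-m) = gamma(m).
psi-weights needed (psi_j = theta_j + sum_i phi_i psi_{j-i}):
  psi_1 = theta_1 + phi_1 = -0.662 + (0.878) = 0.216
Right-hand sides:
  c_0 = sigma^2 (1 + theta_1 psi_1) = 3 * (1 + (-0.662)(0.216)) = 3 * 0.857008 = 2.571024
  c_1 = sigma^2 theta_1 = 3 * (-0.662) = -1.986
  c_2 = 0
Equations for k = 0 and k = 1 (AR order 1):
  gamma(0) = phi_1 gamma(1) + c_0
  gamma(1) = phi_1 gamma(0) + c_1
Substituting the second into the first: gamma(0) (1 - phi_1^2) = c_0 + phi_1 c_1, so
  gamma(0) = (c_0 + phi_1 c_1) / (1 - phi_1^2) = (2.571024 + (0.878)(-1.986)) / (1 - (0.878)^2) = 0.827316 / 0.229116 = 3.610905.
Therefore gamma(0) = 3.6109 (to 4 decimal places).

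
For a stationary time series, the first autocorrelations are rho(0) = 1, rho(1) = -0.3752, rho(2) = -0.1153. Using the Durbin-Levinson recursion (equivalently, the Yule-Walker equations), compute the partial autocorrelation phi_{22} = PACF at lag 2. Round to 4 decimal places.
\phi_{22} = -0.2980

The PACF at lag k is phi_{kk}, the last component of the solution
to the Yule-Walker system G_k phi = r_k where
  (G_k)_{ij} = rho(|i - j|), (r_k)_i = rho(i), i,j = 1..k.
Equivalently, Durbin-Levinson gives phi_{kk} iteratively:
  phi_{11} = rho(1)
  phi_{kk} = [rho(k) - sum_{j=1..k-1} phi_{k-1,j} rho(k-j)]
            / [1 - sum_{j=1..k-1} phi_{k-1,j} rho(j)],
  phi_{k,j} = phi_{k-1,j} - phi_{kk} phi_{k-1,k-j},  j = 1..k-1.
Step k = 1:
  phi_11 = rho(1) = -0.3752.
Step k = 2:
  phi_22 = [rho(2) - phi_11 rho(1)] / [1 - phi_11 rho(1)] = [-0.1153 - (-0.3752)(-0.3752)] / [1 - (-0.3752)(-0.3752)]
         = -0.25607504 / 0.85922496 = -0.298.
Therefore phi_{22} = -0.2980.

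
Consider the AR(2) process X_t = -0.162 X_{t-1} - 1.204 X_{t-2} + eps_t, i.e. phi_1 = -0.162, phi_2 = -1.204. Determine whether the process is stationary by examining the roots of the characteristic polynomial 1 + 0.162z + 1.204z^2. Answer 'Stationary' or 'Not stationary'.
\text{Not stationary}

The AR(p) characteristic polynomial is P(z) = 1 + 0.162z + 1.204z^2.
Stationarity requires all roots to lie outside the unit circle, i.e. |z| > 1 for every root.
Set 1 + (0.162) z + (1.204) z^2 = 0, i.e. a z^2 + b z + c = 0 with a = 1.204, b = 0.162, c = 1.
Discriminant D = b^2 - 4ac = (0.162)^2 - 4*(1.204)*1 = 0.026244 - (4.816) = -4.789756.
D < 0, so the roots are the complex-conjugate pair z = (-b +/- i sqrt(-D)) / (2a) = -0.0673 +/- 0.9089i.
For a conjugate pair |z|^2 = z * conj(z) = (product of roots) = c/a = 1/(1.204) = 0.830565, so |z| = sqrt(0.830565) = 0.9114 for both roots.
Moduli of all roots: 0.9114, 0.9114.
All moduli strictly greater than 1? No.
Verdict: Not stationary.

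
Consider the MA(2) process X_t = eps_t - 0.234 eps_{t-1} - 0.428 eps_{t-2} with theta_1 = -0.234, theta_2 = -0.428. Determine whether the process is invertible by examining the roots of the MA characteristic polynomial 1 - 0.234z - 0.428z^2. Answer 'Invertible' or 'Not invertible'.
\text{Invertible}

The MA(q) characteristic polynomial is P(z) = 1 - 0.234z - 0.428z^2.
Invertibility requires all roots to lie outside the unit circle, i.e. |z| > 1 for every root.
Set 1 + (-0.234) z + (-0.428) z^2 = 0, i.e. a z^2 + b z + c = 0 with a = -0.428, b = -0.234, c = 1.
Discriminant D = b^2 - 4ac = (-0.234)^2 - 4*(-0.428)*1 = 0.054756 - (-1.712) = 1.766756.
D >= 0, so the roots are real: z = (-b +/- sqrt(D)) / (2a) = (0.234 +/- 1.329194) / (-0.856).
  z_1 = (0.234 + 1.329194) / (-0.856) = -1.8262,   |z_1| = 1.8262.
  z_2 = (0.234 - 1.329194) / (-0.856) = 1.2794,   |z_2| = 1.2794.
Moduli of all roots: 1.8262, 1.2794.
All moduli strictly greater than 1? Yes.
Verdict: Invertible.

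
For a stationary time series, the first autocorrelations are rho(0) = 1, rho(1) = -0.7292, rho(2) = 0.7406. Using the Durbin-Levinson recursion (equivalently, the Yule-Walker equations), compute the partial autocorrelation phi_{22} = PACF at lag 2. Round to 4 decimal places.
\phi_{22} = 0.4460

The PACF at lag k is phi_{kk}, the last component of the solution
to the Yule-Walker system G_k phi = r_k where
  (G_k)_{ij} = rho(|i - j|), (r_k)_i = rho(i), i,j = 1..k.
Equivalently, Durbin-Levinson gives phi_{kk} iteratively:
  phi_{11} = rho(1)
  phi_{kk} = [rho(k) - sum_{j=1..k-1} phi_{k-1,j} rho(k-j)]
            / [1 - sum_{j=1..k-1} phi_{k-1,j} rho(j)],
  phi_{k,j} = phi_{k-1,j} - phi_{kk} phi_{k-1,k-j},  j = 1..k-1.
Step k = 1:
  phi_11 = rho(1) = -0.7292.
Step k = 2:
  phi_22 = [rho(2) - phi_11 rho(1)] / [1 - phi_11 rho(1)] = [0.7406 - (-0.7292)(-0.7292)] / [1 - (-0.7292)(-0.7292)]
         = 0.20886736 / 0.46826736 = 0.446.
Therefore phi_{22} = 0.4460.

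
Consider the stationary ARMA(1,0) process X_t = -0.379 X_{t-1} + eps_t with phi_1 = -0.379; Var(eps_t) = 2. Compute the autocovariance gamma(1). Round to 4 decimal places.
\gamma(1) = -0.8851

Multiply the model equation by X_{t-k} and take expectations. With theta_0 = psi_0 = 1 and psi_j the MA(infinity) weights, this gives
  gamma(k) - sum_i phi_i gamma(k-i) = c_k,
  c_k = sigma^2 * sum_{j=k..q} theta_j psi_{j-k}   (c_k = 0 for k > q),
using gamma(-m) = gamma(m).
Pure AR (q = 0): c_0 = sigma^2 = 2, c_k = 0 for k >= 1.
Equations for k = 0 and k = 1 (AR order 1):
  gamma(0) = phi_1 gamma(1) + c_0
  gamma(1) = phi_1 gamma(0) + c_1
Substituting the second into the first: gamma(0) (1 - phi_1^2) = c_0 + phi_1 c_1, so
  gamma(0) = c_0 / (1 - phi_1^2) = 2 / (1 - (-0.379)^2) = 2 / 0.856359 = 2.335469.
  gamma(1) = phi_1 gamma(0) = (-0.379)(2.335469) = -0.885143.
Therefore gamma(1) = -0.8851 (to 4 decimal places).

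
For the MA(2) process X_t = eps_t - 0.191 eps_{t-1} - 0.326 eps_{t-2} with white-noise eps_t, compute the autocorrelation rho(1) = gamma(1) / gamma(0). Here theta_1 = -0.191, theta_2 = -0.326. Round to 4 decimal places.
\rho(1) = -0.1127

For an MA(q) process with theta_0 = 1, the autocovariance is
  gamma(k) = sigma^2 * sum_{i=0..q-k} theta_i * theta_{i+k},
and rho(k) = gamma(k) / gamma(0). Sigma^2 cancels.
  numerator   = (1)*(-0.191) + (-0.191)*(-0.326) = -0.128734.
  denominator = (1)^2 + (-0.191)^2 + (-0.326)^2 = 1.142757.
  rho(1) = -0.128734 / 1.142757 = -0.1127.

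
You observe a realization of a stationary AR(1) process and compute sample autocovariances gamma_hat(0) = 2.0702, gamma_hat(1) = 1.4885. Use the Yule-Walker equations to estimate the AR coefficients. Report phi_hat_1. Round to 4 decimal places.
\hat\phi_{1} = 0.7190

The Yule-Walker equations for an AR(p) process read, in matrix form,
  Gamma_p phi = r_p,   with   (Gamma_p)_{ij} = gamma(|i - j|),
                       (r_p)_i = gamma(i),   i,j = 1..p.
Substitute the sample gammas (Toeplitz matrix and right-hand side of size 1):
  Gamma_p = [[2.0702]]
  r_p     = [1.4885]
With p = 1 this is the single equation gamma(0) phi_1 = gamma(1):
  phi_hat_1 = gamma(1) / gamma(0) = 1.4885 / 2.0702 = 0.7190.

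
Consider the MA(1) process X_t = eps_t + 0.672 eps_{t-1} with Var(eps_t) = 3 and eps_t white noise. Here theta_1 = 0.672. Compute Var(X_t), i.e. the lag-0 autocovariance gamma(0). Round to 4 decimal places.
\gamma(0) = 4.3548

For an MA(q) process X_t = eps_t + sum_i theta_i eps_{t-i} with
Var(eps_t) = sigma^2, the variance is
  gamma(0) = sigma^2 * (1 + sum_i theta_i^2).
  sum_i theta_i^2 = (0.672)^2 = 0.451584.
  gamma(0) = 3 * (1 + 0.451584) = 3 * 1.451584 = 4.354752, which rounds to 4.3548.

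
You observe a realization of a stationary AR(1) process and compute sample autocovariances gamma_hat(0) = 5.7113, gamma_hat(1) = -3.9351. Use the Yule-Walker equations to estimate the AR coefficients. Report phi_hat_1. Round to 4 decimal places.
\hat\phi_{1} = -0.6890

The Yule-Walker equations for an AR(p) process read, in matrix form,
  Gamma_p phi = r_p,   with   (Gamma_p)_{ij} = gamma(|i - j|),
                       (r_p)_i = gamma(i),   i,j = 1..p.
Substitute the sample gammas (Toeplitz matrix and right-hand side of size 1):
  Gamma_p = [[5.7113]]
  r_p     = [-3.9351]
With p = 1 this is the single equation gamma(0) phi_1 = gamma(1):
  phi_hat_1 = gamma(1) / gamma(0) = -3.9351 / 5.7113 = -0.6890.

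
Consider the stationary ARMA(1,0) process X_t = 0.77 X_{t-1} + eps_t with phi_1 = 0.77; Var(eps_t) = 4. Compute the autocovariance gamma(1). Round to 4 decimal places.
\gamma(1) = 7.5657

Multiply the model equation by X_{t-k} and take expectations. With theta_0 = psi_0 = 1 and psi_j the MA(infinity) weights, this gives
  gamma(k) - sum_i phi_i gamma(k-i) = c_k,
  c_k = sigma^2 * sum_{j=k..q} theta_j psi_{j-k}   (c_k = 0 for k > q),
using gamma(-m) = gamma(m).
Pure AR (q = 0): c_0 = sigma^2 = 4, c_k = 0 for k >= 1.
Equations for k = 0 and k = 1 (AR order 1):
  gamma(0) = phi_1 gamma(1) + c_0
  gamma(1) = phi_1 gamma(0) + c_1
Substituting the second into the first: gamma(0) (1 - phi_1^2) = c_0 + phi_1 c_1, so
  gamma(0) = c_0 / (1 - phi_1^2) = 4 / (1 - (0.77)^2) = 4 / 0.4071 = 9.825596.
  gamma(1) = phi_1 gamma(0) = (0.77)(9.825596) = 7.565709.
Therefore gamma(1) = 7.5657 (to 4 decimal places).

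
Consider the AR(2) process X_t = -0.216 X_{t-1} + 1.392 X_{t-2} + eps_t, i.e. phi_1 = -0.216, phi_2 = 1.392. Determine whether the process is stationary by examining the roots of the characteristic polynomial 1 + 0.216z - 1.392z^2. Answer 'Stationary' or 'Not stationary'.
\text{Not stationary}

The AR(p) characteristic polynomial is P(z) = 1 + 0.216z - 1.392z^2.
Stationarity requires all roots to lie outside the unit circle, i.e. |z| > 1 for every root.
Set 1 + (0.216) z + (-1.392) z^2 = 0, i.e. a z^2 + b z + c = 0 with a = -1.392, b = 0.216, c = 1.
Discriminant D = b^2 - 4ac = (0.216)^2 - 4*(-1.392)*1 = 0.046656 - (-5.568) = 5.614656.
D >= 0, so the roots are real: z = (-b +/- sqrt(D)) / (2a) = (-0.216 +/- 2.369527) / (-2.784).
  z_1 = (-0.216 + 2.369527) / (-2.784) = -0.7735,   |z_1| = 0.7735.
  z_2 = (-0.216 - 2.369527) / (-2.784) = 0.9287,   |z_2| = 0.9287.
Moduli of all roots: 0.7735, 0.9287.
All moduli strictly greater than 1? No.
Verdict: Not stationary.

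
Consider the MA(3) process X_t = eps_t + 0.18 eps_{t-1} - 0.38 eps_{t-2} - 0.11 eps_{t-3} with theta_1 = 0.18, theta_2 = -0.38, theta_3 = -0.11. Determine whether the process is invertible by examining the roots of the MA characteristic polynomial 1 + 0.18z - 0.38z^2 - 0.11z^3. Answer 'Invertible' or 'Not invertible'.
\text{Invertible}

The MA(q) characteristic polynomial is P(z) = 1 + 0.18z - 0.38z^2 - 0.11z^3.
Invertibility requires all roots to lie outside the unit circle, i.e. |z| > 1 for every root.
Degree 3: look for a simple real root z0 first, then factor out (1 - z/z0) and solve the remaining quadratic.
Testing z0 = -2: P(-2) = 1 + (0.18)(-2) + (-0.38)(-2)^2 + (-0.11)(-2)^3
  = 1 + (-0.36) + (-1.52) + (0.88) = 0.  So z_0 = -2 is a root, |z_0| = 2.
Divide out the factor (1 + 0.5 z) = (1 - z/z0) (since 1/z0 = -0.5):
  P(z) = (1 + 0.5 z)(1 + (-0.32) z + (-0.22) z^2)
  [check: z-coef -0.32 - (-0.5) = 0.18; z^2-coef -0.22 - (-0.5)(-0.32) = -0.38; z^3-coef -(-0.5)(-0.22) = -0.11.]
Remaining roots from the quadratic factor 1 + (-0.32) z + (-0.22) z^2:
  Set 1 + (-0.32) z + (-0.22) z^2 = 0, i.e. a z^2 + b z + c = 0 with a = -0.22, b = -0.32, c = 1.
  Discriminant D = b^2 - 4ac = (-0.32)^2 - 4*(-0.22)*1 = 0.1024 - (-0.88) = 0.9824.
  D >= 0, so the roots are real: z = (-b +/- sqrt(D)) / (2a) = (0.32 +/- 0.991161) / (-0.44).
    z_1 = (0.32 + 0.991161) / (-0.44) = -2.9799,   |z_1| = 2.9799.
    z_2 = (0.32 - 0.991161) / (-0.44) = 1.5254,   |z_2| = 1.5254.
Moduli of all roots: 2.0000, 2.9799, 1.5254.
All moduli strictly greater than 1? Yes.
Verdict: Invertible.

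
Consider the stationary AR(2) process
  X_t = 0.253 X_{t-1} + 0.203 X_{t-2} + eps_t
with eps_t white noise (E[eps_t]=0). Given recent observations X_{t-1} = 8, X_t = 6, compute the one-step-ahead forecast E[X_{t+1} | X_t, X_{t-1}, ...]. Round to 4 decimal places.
E[X_{t+1} \mid \mathcal F_t] = 3.1420

For an AR(p) model X_t = c + sum_i phi_i X_{t-i} + eps_t, the
one-step-ahead conditional mean is
  E[X_{t+1} | X_t, ...] = c + sum_i phi_i X_{t+1-i}.
Substitute known values:
  E[X_{t+1} | ...] = (0.253) * (6) + (0.203) * (8)
                   = 3.1420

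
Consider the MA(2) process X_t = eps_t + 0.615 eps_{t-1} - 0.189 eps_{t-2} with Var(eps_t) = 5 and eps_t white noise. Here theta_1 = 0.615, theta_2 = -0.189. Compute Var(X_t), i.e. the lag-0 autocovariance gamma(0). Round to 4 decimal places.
\gamma(0) = 7.0697

For an MA(q) process X_t = eps_t + sum_i theta_i eps_{t-i} with
Var(eps_t) = sigma^2, the variance is
  gamma(0) = sigma^2 * (1 + sum_i theta_i^2).
  sum_i theta_i^2 = (0.615)^2 + (-0.189)^2 = 0.378225 + 0.035721 = 0.413946.
  gamma(0) = 5 * (1 + 0.413946) = 5 * 1.413946 = 7.06973, which rounds to 7.0697.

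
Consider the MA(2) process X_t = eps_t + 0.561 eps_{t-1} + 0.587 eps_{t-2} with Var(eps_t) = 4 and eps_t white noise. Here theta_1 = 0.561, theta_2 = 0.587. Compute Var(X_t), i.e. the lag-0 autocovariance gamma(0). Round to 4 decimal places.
\gamma(0) = 6.6372

For an MA(q) process X_t = eps_t + sum_i theta_i eps_{t-i} with
Var(eps_t) = sigma^2, the variance is
  gamma(0) = sigma^2 * (1 + sum_i theta_i^2).
  sum_i theta_i^2 = (0.561)^2 + (0.587)^2 = 0.314721 + 0.344569 = 0.65929.
  gamma(0) = 4 * (1 + 0.65929) = 4 * 1.65929 = 6.63716, which rounds to 6.6372.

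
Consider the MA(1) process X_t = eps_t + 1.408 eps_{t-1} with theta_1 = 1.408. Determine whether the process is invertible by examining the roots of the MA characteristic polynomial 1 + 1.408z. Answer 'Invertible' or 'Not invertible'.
\text{Not invertible}

The MA(q) characteristic polynomial is P(z) = 1 + 1.408z.
Invertibility requires all roots to lie outside the unit circle, i.e. |z| > 1 for every root.
This is linear in z: 1 + (1.408) z = 0  =>  z = -1/(1.408) = -0.710227,  |z| = 0.710227.
Moduli of all roots: 0.7102.
All moduli strictly greater than 1? No.
Verdict: Not invertible.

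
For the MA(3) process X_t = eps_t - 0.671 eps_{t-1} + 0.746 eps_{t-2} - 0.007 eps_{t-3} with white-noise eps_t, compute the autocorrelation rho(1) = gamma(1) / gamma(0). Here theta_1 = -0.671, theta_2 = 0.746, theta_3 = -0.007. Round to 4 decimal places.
\rho(1) = -0.5864

For an MA(q) process with theta_0 = 1, the autocovariance is
  gamma(k) = sigma^2 * sum_{i=0..q-k} theta_i * theta_{i+k},
and rho(k) = gamma(k) / gamma(0). Sigma^2 cancels.
  numerator   = (1)*(-0.671) + (-0.671)*(0.746) + (0.746)*(-0.007) = -1.176788.
  denominator = (1)^2 + (-0.671)^2 + (0.746)^2 + (-0.007)^2 = 2.006806.
  rho(1) = -1.176788 / 2.006806 = -0.5864.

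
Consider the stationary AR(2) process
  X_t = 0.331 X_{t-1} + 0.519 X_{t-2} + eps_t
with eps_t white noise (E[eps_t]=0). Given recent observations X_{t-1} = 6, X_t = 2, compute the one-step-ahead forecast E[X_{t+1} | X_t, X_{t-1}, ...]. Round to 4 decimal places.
E[X_{t+1} \mid \mathcal F_t] = 3.7760

For an AR(p) model X_t = c + sum_i phi_i X_{t-i} + eps_t, the
one-step-ahead conditional mean is
  E[X_{t+1} | X_t, ...] = c + sum_i phi_i X_{t+1-i}.
Substitute known values:
  E[X_{t+1} | ...] = (0.331) * (2) + (0.519) * (6)
                   = 3.7760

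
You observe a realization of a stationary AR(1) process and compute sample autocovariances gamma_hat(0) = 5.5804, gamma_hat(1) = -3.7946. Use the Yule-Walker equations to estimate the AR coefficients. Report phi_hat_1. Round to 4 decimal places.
\hat\phi_{1} = -0.6800

The Yule-Walker equations for an AR(p) process read, in matrix form,
  Gamma_p phi = r_p,   with   (Gamma_p)_{ij} = gamma(|i - j|),
                       (r_p)_i = gamma(i),   i,j = 1..p.
Substitute the sample gammas (Toeplitz matrix and right-hand side of size 1):
  Gamma_p = [[5.5804]]
  r_p     = [-3.7946]
With p = 1 this is the single equation gamma(0) phi_1 = gamma(1):
  phi_hat_1 = gamma(1) / gamma(0) = -3.7946 / 5.5804 = -0.6800.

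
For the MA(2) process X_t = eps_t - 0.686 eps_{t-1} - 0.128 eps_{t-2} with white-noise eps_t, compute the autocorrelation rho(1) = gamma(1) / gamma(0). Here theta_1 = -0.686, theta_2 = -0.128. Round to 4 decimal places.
\rho(1) = -0.4023

For an MA(q) process with theta_0 = 1, the autocovariance is
  gamma(k) = sigma^2 * sum_{i=0..q-k} theta_i * theta_{i+k},
and rho(k) = gamma(k) / gamma(0). Sigma^2 cancels.
  numerator   = (1)*(-0.686) + (-0.686)*(-0.128) = -0.598192.
  denominator = (1)^2 + (-0.686)^2 + (-0.128)^2 = 1.48698.
  rho(1) = -0.598192 / 1.48698 = -0.4023.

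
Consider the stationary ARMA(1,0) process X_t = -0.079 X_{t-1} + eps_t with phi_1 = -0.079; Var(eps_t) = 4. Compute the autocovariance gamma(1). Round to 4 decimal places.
\gamma(1) = -0.3180

Multiply the model equation by X_{t-k} and take expectations. With theta_0 = psi_0 = 1 and psi_j the MA(infinity) weights, this gives
  gamma(k) - sum_i phi_i gamma(k-i) = c_k,
  c_k = sigma^2 * sum_{j=k..q} theta_j psi_{j-k}   (c_k = 0 for k > q),
using gamma(-m) = gamma(m).
Pure AR (q = 0): c_0 = sigma^2 = 4, c_k = 0 for k >= 1.
Equations for k = 0 and k = 1 (AR order 1):
  gamma(0) = phi_1 gamma(1) + c_0
  gamma(1) = phi_1 gamma(0) + c_1
Substituting the second into the first: gamma(0) (1 - phi_1^2) = c_0 + phi_1 c_1, so
  gamma(0) = c_0 / (1 - phi_1^2) = 4 / (1 - (-0.079)^2) = 4 / 0.993759 = 4.025121.
  gamma(1) = phi_1 gamma(0) = (-0.079)(4.025121) = -0.317985.
Therefore gamma(1) = -0.3180 (to 4 decimal places).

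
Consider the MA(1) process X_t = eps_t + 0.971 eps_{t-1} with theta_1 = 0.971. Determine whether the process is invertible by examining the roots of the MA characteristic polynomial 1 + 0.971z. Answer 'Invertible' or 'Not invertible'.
\text{Invertible}

The MA(q) characteristic polynomial is P(z) = 1 + 0.971z.
Invertibility requires all roots to lie outside the unit circle, i.e. |z| > 1 for every root.
This is linear in z: 1 + (0.971) z = 0  =>  z = -1/(0.971) = -1.029866,  |z| = 1.029866.
Moduli of all roots: 1.0299.
All moduli strictly greater than 1? Yes.
Verdict: Invertible.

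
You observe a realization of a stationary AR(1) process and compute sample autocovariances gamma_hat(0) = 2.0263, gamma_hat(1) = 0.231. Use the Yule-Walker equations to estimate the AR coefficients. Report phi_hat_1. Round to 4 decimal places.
\hat\phi_{1} = 0.1140

The Yule-Walker equations for an AR(p) process read, in matrix form,
  Gamma_p phi = r_p,   with   (Gamma_p)_{ij} = gamma(|i - j|),
                       (r_p)_i = gamma(i),   i,j = 1..p.
Substitute the sample gammas (Toeplitz matrix and right-hand side of size 1):
  Gamma_p = [[2.0263]]
  r_p     = [0.231]
With p = 1 this is the single equation gamma(0) phi_1 = gamma(1):
  phi_hat_1 = gamma(1) / gamma(0) = 0.231 / 2.0263 = 0.1140.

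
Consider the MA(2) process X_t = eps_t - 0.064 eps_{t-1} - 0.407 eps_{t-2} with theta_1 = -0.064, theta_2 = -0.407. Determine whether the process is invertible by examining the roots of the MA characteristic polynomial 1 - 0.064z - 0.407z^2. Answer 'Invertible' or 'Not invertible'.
\text{Invertible}

The MA(q) characteristic polynomial is P(z) = 1 - 0.064z - 0.407z^2.
Invertibility requires all roots to lie outside the unit circle, i.e. |z| > 1 for every root.
Set 1 + (-0.064) z + (-0.407) z^2 = 0, i.e. a z^2 + b z + c = 0 with a = -0.407, b = -0.064, c = 1.
Discriminant D = b^2 - 4ac = (-0.064)^2 - 4*(-0.407)*1 = 0.004096 - (-1.628) = 1.632096.
D >= 0, so the roots are real: z = (-b +/- sqrt(D)) / (2a) = (0.064 +/- 1.277535) / (-0.814).
  z_1 = (0.064 + 1.277535) / (-0.814) = -1.6481,   |z_1| = 1.6481.
  z_2 = (0.064 - 1.277535) / (-0.814) = 1.4908,   |z_2| = 1.4908.
Moduli of all roots: 1.6481, 1.4908.
All moduli strictly greater than 1? Yes.
Verdict: Invertible.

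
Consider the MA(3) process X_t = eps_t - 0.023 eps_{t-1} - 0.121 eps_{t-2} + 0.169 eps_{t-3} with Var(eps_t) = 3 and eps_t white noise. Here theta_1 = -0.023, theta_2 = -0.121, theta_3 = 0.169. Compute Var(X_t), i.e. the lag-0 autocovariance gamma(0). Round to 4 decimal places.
\gamma(0) = 3.1312

For an MA(q) process X_t = eps_t + sum_i theta_i eps_{t-i} with
Var(eps_t) = sigma^2, the variance is
  gamma(0) = sigma^2 * (1 + sum_i theta_i^2).
  sum_i theta_i^2 = (-0.023)^2 + (-0.121)^2 + (0.169)^2 = 0.000529 + 0.014641 + 0.028561 = 0.043731.
  gamma(0) = 3 * (1 + 0.043731) = 3 * 1.043731 = 3.131193, which rounds to 3.1312.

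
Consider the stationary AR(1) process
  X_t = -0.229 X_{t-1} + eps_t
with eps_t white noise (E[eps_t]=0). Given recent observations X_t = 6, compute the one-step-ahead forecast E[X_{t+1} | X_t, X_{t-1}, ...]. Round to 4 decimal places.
E[X_{t+1} \mid \mathcal F_t] = -1.3740

For an AR(p) model X_t = c + sum_i phi_i X_{t-i} + eps_t, the
one-step-ahead conditional mean is
  E[X_{t+1} | X_t, ...] = c + sum_i phi_i X_{t+1-i}.
Substitute known values:
  E[X_{t+1} | ...] = (-0.229) * (6)
                   = -1.3740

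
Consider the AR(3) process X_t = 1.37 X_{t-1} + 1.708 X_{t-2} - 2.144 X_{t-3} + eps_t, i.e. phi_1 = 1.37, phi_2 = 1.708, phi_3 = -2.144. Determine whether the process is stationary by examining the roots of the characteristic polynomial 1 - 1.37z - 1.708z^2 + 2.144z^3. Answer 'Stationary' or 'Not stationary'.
\text{Not stationary}

The AR(p) characteristic polynomial is P(z) = 1 - 1.37z - 1.708z^2 + 2.144z^3.
Stationarity requires all roots to lie outside the unit circle, i.e. |z| > 1 for every root.
Degree 3: look for a simple real root z0 first, then factor out (1 - z/z0) and solve the remaining quadratic.
Testing z0 = 0.625: P(0.625) = 1 + (-1.37)(0.625) + (-1.708)(0.625)^2 + (2.144)(0.625)^3
  = 1 + (-0.85625) + (-0.667187) + (0.523438) = 0.  So z_0 = 0.625 is a root, |z_0| = 0.625.
Divide out the factor (1 - 1.6 z) = (1 - z/z0) (since 1/z0 = 1.6):
  P(z) = (1 - 1.6 z)(1 + (0.23) z + (-1.34) z^2)
  [check: z-coef 0.23 - (1.6) = -1.37; z^2-coef -1.34 - (1.6)(0.23) = -1.708; z^3-coef -(1.6)(-1.34) = 2.144.]
Remaining roots from the quadratic factor 1 + (0.23) z + (-1.34) z^2:
  Set 1 + (0.23) z + (-1.34) z^2 = 0, i.e. a z^2 + b z + c = 0 with a = -1.34, b = 0.23, c = 1.
  Discriminant D = b^2 - 4ac = (0.23)^2 - 4*(-1.34)*1 = 0.0529 - (-5.36) = 5.4129.
  D >= 0, so the roots are real: z = (-b +/- sqrt(D)) / (2a) = (-0.23 +/- 2.326564) / (-2.68).
    z_1 = (-0.23 + 2.326564) / (-2.68) = -0.7823,   |z_1| = 0.7823.
    z_2 = (-0.23 - 2.326564) / (-2.68) = 0.9539,   |z_2| = 0.9539.
Moduli of all roots: 0.6250, 0.7823, 0.9539.
All moduli strictly greater than 1? No.
Verdict: Not stationary.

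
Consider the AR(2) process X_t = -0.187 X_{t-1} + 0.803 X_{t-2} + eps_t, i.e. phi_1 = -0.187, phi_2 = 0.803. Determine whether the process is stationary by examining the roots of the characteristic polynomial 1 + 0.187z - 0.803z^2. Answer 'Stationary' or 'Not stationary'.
\text{Stationary}

The AR(p) characteristic polynomial is P(z) = 1 + 0.187z - 0.803z^2.
Stationarity requires all roots to lie outside the unit circle, i.e. |z| > 1 for every root.
Set 1 + (0.187) z + (-0.803) z^2 = 0, i.e. a z^2 + b z + c = 0 with a = -0.803, b = 0.187, c = 1.
Discriminant D = b^2 - 4ac = (0.187)^2 - 4*(-0.803)*1 = 0.034969 - (-3.212) = 3.246969.
D >= 0, so the roots are real: z = (-b +/- sqrt(D)) / (2a) = (-0.187 +/- 1.801935) / (-1.606).
  z_1 = (-0.187 + 1.801935) / (-1.606) = -1.0056,   |z_1| = 1.0056.
  z_2 = (-0.187 - 1.801935) / (-1.606) = 1.2384,   |z_2| = 1.2384.
Moduli of all roots: 1.0056, 1.2384.
All moduli strictly greater than 1? Yes.
Verdict: Stationary.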